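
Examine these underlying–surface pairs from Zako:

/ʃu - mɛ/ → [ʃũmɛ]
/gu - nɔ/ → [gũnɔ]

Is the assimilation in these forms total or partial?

partial assimilation

The vowel /u/ surfaces as nasalised [ũ] next to the following nasal /m/ — it has acquired the [+nasal] feature of its neighbour.
Likewise in the remaining data: /u/ → [ũ] before /n/ — each time a vowel is nasalised next to a following nasal.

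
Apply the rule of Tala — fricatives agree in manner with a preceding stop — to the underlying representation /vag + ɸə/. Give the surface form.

[vagpə]

/ɸ/ is a voiceless bilabial fricative. The preceding trigger /g/ is a stop, so /ɸ/ must become a stop as well.
The voiceless bilabial stop is [p], so /ɸ/ → [p].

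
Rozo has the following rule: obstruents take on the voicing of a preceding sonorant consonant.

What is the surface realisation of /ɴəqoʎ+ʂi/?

The rule targets /ʂ/ (voiceless retroflex fricative), which sits after the trigger /ʎ/ (voiced).
Changing only its voicing to voiced gives [ʐ] — the voiced retroflex fricative.

[ɴəqoʎʐi]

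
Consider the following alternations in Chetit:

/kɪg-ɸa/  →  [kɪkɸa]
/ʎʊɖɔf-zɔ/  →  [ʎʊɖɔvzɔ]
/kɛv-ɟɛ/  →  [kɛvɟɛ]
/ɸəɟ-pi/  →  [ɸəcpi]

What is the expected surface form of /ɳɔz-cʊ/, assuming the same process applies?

[ɳɔscʊ]

The data show regressive voicing assimilation: /g/ → [k] before /ɸ/; /f/ → [v] before /z/; /ɟ/ → [c] before /p/. In each pair only voicing changes, matching the following consonant, while place and manner stay constant.
No alternation appears in [kɛvɟɛ]: there the adjacent consonants already agree in voicing (/v/ and /ɟ/ are both voiced), so this form is consistent with the same rule.
/z/ is a voiced alveolar fricative. The following trigger /c/ is voiceless, so /z/ must become voiceless as well.
The voiceless alveolar fricative is [s], so /z/ → [s].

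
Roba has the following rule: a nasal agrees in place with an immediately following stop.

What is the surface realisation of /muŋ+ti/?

[munti]

/ŋ/ is a voiced velar nasal. The following trigger /t/ is alveolar, so /ŋ/ must become alveolar as well.
A voiced alveolar nasal is [n], so the surface segment is [n].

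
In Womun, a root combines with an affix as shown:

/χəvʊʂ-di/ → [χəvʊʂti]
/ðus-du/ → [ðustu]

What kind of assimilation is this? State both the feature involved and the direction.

progressive voicing assimilation

Underlying /d/ is realised as [t] next to /ʂ/; /ʂ/ itself does not change.
The change voiced → voiceless matches the voicing of the preceding /ʂ/, identifying this as voicing assimilation.
Place and manner are unchanged, so the assimilation is partial, not total.
The other alternating form patterns the same way: /d/ → [t] after /s/ (voiced → voiceless, matching voiceless) — only voicing changes, and always toward the preceding segment.
The trigger is the preceding segment, so the direction is progressive (perseverative).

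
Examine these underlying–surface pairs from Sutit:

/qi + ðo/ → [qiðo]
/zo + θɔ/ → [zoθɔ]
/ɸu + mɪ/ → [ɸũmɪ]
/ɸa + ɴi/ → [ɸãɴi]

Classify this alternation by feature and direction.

regressive nasality assimilation (vowel nasalisation)

The vowel /u/ surfaces as nasalised [ũ] next to the following nasal /m/ — it has acquired the [+nasal] feature of its neighbour.
The other form shows the same pattern: /a/ → [ã] before /ɴ/ — each time a vowel is nasalised next to a following nasal.
No change occurs in [qiðo], [zoθɔ] because the vowel at the boundary is adjacent to an oral consonant, not a nasal (/i/ next to /ð/; /o/ next to /θ/).
Because the conditioning nasal is to the right of the vowel that changes, the process is regressive (anticipatory).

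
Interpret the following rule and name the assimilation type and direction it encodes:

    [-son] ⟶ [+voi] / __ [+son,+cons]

regressive voicing assimilation

The structural change is [+voi], and the conditioning segment [+son,+cons] (a sonorant consonant) is itself voiced, so the target comes to share the voicing of its neighbour — voicing assimilation.
The conditioning segment sits to the right of the focus bar, meaning the trigger follows the segment that changes — regressive assimilation.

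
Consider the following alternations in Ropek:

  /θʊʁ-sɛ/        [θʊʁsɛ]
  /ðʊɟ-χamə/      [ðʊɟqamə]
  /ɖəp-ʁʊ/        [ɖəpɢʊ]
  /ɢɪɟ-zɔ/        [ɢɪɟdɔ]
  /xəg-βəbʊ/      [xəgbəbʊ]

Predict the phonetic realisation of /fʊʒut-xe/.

The data show progressive manner assimilation: /χ/ → [q] after /ɟ/; /ʁ/ → [ɢ] after /p/; /z/ → [d] after /ɟ/; /β/ → [b] after /g/. In each pair only manner changes, matching the preceding consonant, while place and voice stay constant.
Nothing changes in [θʊʁsɛ]: there the adjacent consonants already agree in manner (/s/ and /ʁ/ are both fricatives), so this form is consistent with the same rule.
The rule targets /x/ (voiceless velar fricative), which sits after the trigger /t/ (stop).
The voiceless velar stop is [k], so /x/ → [k].

[fʊʒutke]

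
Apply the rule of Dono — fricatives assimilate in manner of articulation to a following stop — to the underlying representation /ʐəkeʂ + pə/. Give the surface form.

[ʐəkeʈpə]

The rule targets /ʂ/ (voiceless retroflex fricative), which sits before the trigger /p/ (stop).
The voiceless retroflex stop is [ʈ], so /ʂ/ → [ʈ].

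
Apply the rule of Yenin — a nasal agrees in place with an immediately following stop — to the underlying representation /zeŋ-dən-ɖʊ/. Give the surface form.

[zendəɳɖʊ]

The rule targets /ŋ/ (voiced velar nasal), which sits before the trigger /d/ (alveolar).
The voiced alveolar nasal is [n], so /ŋ/ → [n].
The same rule applies at the second boundary: /n/ → [ɳ] next to /ɖ/.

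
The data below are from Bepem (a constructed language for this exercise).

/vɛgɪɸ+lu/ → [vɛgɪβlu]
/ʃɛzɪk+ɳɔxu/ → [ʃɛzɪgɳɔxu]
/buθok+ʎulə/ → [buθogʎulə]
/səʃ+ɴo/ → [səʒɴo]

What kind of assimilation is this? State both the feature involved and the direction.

Underlying /ɸ/ is realised as [β] next to /l/; /l/ itself does not change.
/ɸ/ is voiceless while /l/ is voiced; the output [β] is voiced, matching the trigger — so the feature that spreads is voicing.
Place and manner are unchanged, so the assimilation is partial, not total.
The same holds elsewhere in the data: /k/ → [g] before /ɳ/ (voiceless → voiced, matching voiced); /k/ → [g] before /ʎ/ (voiceless → voiced, matching voiced); /ʃ/ → [ʒ] before /ɴ/ (voiceless → voiced, matching voiced) — only voicing changes, and always toward the following segment.
The trigger is the following segment, so the direction is regressive (anticipatory).

regressive voicing assimilation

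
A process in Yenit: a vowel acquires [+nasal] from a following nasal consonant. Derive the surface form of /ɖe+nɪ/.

The vowel /e/ is adjacent to the following nasal /n/, so it acquires [+nasal] and surfaces as [ẽ].

[ɖẽnɪ]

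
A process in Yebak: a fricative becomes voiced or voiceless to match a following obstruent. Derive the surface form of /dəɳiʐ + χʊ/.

/ʐ/ is a voiced retroflex fricative. The following trigger /χ/ is voiceless, so /ʐ/ must become voiceless as well.
Changing only its voicing to voiceless gives [ʂ] — the voiceless retroflex fricative.

[dəɳiʂχʊ]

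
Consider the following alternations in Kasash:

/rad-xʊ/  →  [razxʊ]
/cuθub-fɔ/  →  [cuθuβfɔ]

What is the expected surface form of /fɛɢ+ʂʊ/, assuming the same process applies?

[fɛʁʂʊ]

The data show regressive manner assimilation: /d/ → [z] before /x/; /b/ → [β] before /f/. In each pair only manner changes, matching the following consonant, while place and voice stay constant.
The rule targets /ɢ/ (voiced uvular stop), which sits before the trigger /ʂ/ (fricative).
Changing only its manner to fricative gives [ʁ] — the voiced uvular fricative.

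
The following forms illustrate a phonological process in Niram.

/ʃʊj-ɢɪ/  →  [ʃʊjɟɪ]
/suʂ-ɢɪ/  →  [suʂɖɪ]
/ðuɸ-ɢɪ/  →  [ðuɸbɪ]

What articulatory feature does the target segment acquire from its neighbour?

Underlying /ɢ/ is realised as [ɟ] next to /j/; /j/ itself does not change.
/ɢ/ is uvular while /j/ is palatal; the output [ɟ] is palatal, matching the trigger — so the feature that spreads is place.
Checking the remaining alternations: /ɢ/ → [ɖ] after /ʂ/ (uvular → retroflex, matching retroflex); /ɢ/ → [b] after /ɸ/ (uvular → bilabial, matching bilabial) — only place changes, and always toward the preceding segment.

place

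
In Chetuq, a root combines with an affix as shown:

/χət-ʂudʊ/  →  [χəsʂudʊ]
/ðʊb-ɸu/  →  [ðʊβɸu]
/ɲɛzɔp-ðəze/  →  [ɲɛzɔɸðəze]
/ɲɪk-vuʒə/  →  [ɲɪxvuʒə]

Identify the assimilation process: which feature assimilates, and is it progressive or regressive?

The segment that alternates is /t/, which surfaces as [s] when adjacent to /ʂ/.
/t/ is a stop while /ʂ/ is a fricative; the output [s] is a fricative, matching the trigger — so the feature that spreads is manner.
Place and voice are unchanged, so the assimilation is partial, not total.
The other alternating forms pattern the same way: /b/ → [β] before /ɸ/ (stop → fricative, matching a fricative); /p/ → [ɸ] before /ð/ (stop → fricative, matching a fricative); /k/ → [x] before /v/ (stop → fricative, matching a fricative) — only manner changes, and always toward the following segment.
The trigger is the following segment, so the direction is regressive (anticipatory).

regressive manner assimilation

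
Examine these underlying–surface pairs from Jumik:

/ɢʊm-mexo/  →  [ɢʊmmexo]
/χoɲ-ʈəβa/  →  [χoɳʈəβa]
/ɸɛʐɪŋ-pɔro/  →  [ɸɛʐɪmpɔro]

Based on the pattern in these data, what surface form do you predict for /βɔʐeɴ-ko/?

The data show regressive place assimilation: /ɲ/ → [ɳ] before /ʈ/; /ŋ/ → [m] before /p/. In each pair only place changes, matching the following consonant, while manner and voice stay constant.
Nothing changes in [ɢʊmmexo]: there the adjacent consonants already agree in place (/m/ and /m/ are both bilabial), so this form is consistent with the same rule.
/ɴ/ is a voiced uvular nasal. The following trigger /k/ is velar, so /ɴ/ must become velar as well.
A voiced velar nasal is [ŋ], so the surface segment is [ŋ].

[βɔʐeŋko]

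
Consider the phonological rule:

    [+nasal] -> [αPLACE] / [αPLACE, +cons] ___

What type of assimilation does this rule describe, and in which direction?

The shared variable α links the value of the place features (abbreviated [PLACE]) on the target to the same value on the neighbouring segment, so place is the feature that assimilates.
Since the environment is written before the underscore, the trigger precedes the target; the direction is progressive.

progressive place assimilation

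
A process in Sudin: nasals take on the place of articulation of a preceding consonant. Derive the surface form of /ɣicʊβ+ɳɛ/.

The rule targets /ɳ/ (voiced retroflex nasal), which sits after the trigger /β/ (bilabial).
The voiced bilabial nasal is [m], so /ɳ/ → [m].

[ɣicʊβmɛ]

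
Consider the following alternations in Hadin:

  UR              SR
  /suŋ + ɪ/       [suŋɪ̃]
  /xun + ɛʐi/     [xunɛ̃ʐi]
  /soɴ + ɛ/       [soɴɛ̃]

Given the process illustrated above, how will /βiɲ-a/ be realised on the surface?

[βiɲã]

The data show progressive nasality assimilation (vowel nasalisation): /ɪ/ → [ɪ̃] after /ŋ/; /ɛ/ → [ɛ̃] after /n/; /ɛ/ → [ɛ̃] after /ɴ/ — a vowel is nasalised by an immediately preceding nasal consonant.
/a/ sits next to the nasal /ɲ/ and is therefore nasalised to [ã].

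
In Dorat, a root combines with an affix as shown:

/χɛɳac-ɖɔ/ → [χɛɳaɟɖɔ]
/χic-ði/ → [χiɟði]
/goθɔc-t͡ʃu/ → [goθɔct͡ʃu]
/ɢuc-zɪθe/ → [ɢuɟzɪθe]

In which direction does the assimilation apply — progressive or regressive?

regressive

Comparing underlying and surface forms, /c/ → [ɟ] is the alternation; the neighbouring /ɖ/ is constant.
/c/ is voiceless while /ɖ/ is voiced; the output [ɟ] is voiced, matching the trigger — so the feature that spreads is voicing.
The same holds elsewhere in the data: /c/ → [ɟ] before /ð/ (voiceless → voiced, matching voiced); /c/ → [ɟ] before /z/ (voiceless → voiced, matching voiced) — only voicing changes, and always toward the following segment.
No alternation appears in [goθɔct͡ʃu]: there the adjacent consonants already agree in voicing (/c/ and /t͡ʃ/ are both voiceless), so this form is consistent with the same rule.
Since the segment that changes precedes the conditioning segment, the assimilation is regressive.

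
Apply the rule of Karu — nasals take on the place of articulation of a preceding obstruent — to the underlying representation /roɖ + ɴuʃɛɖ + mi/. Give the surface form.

/ɴ/ is a voiced uvular nasal. The preceding trigger /ɖ/ is retroflex, so /ɴ/ must become retroflex as well.
A voiced retroflex nasal is [ɳ], so the surface segment is [ɳ].
At the second juncture, /m/ likewise becomes [ɳ] adjacent to /ɖ/.

[roɖɳuʃɛɖɳi]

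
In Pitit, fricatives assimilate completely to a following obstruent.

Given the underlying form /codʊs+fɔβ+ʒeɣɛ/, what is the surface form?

/s/ is the segment targeted by the rule; it sits immediately before /f/, so it assimilates completely and surfaces as [f].
At the second juncture, /β/ likewise becomes [ʒ] adjacent to /ʒ/.

[codʊffɔʒʒeɣɛ]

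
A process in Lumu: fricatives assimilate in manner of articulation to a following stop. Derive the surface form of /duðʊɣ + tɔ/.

/ɣ/ is a voiced velar fricative. The following trigger /t/ is a stop, so /ɣ/ must become a stop as well.
Changing only its manner to stop gives [g] — the voiced velar stop.

[duðʊgtɔ]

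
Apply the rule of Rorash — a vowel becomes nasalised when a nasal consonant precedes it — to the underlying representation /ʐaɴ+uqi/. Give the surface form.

[ʐaɴũqi]

/u/ sits next to the nasal /ɴ/ and is therefore nasalised to [ũ].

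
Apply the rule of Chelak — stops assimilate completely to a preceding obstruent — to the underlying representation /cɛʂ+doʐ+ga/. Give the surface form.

[cɛʂʂoʐʐa]

/d/ is the segment targeted by the rule; it sits immediately after /ʂ/, so it assimilates completely and surfaces as [ʂ].
At the second juncture, /g/ likewise becomes [ʐ] adjacent to /ʐ/.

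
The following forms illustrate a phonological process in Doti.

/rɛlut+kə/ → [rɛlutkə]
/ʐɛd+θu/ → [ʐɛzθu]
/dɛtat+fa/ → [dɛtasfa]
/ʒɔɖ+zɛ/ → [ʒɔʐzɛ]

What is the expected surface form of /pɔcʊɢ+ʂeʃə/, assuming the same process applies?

The data show regressive manner assimilation: /d/ → [z] before /θ/; /t/ → [s] before /f/; /ɖ/ → [ʐ] before /z/. In each pair only manner changes, matching the following consonant, while place and voice stay constant.
Nothing changes in [rɛlutkə]: there the adjacent consonants already agree in manner (/t/ and /k/ are both stops), so this form is consistent with the same rule.
/ɢ/ is a voiced uvular stop. The following trigger /ʂ/ is a fricative, so /ɢ/ must become a fricative as well.
Changing only its manner to fricative gives [ʁ] — the voiced uvular fricative.

[pɔcʊʁʂeʃə]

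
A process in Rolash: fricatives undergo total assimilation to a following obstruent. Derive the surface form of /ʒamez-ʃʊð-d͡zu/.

[ʒameʃʃʊd͡zd͡zu]

/z/ is the segment targeted by the rule; it sits immediately before /ʃ/, so it assimilates completely and surfaces as [ʃ].
The same rule applies at the second boundary: /ð/ → [d͡z] next to /d͡z/.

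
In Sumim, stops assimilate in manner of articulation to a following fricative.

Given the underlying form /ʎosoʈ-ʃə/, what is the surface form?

The rule targets /ʈ/ (voiceless retroflex stop), which sits before the trigger /ʃ/ (fricative).
Changing only its manner to fricative gives [ʂ] — the voiceless retroflex fricative.

[ʎosoʂʃə]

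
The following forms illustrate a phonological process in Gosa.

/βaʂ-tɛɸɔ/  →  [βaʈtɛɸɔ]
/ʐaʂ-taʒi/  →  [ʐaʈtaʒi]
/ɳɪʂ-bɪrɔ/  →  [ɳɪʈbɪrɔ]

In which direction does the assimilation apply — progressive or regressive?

Underlying /ʂ/ is realised as [ʈ] next to /t/; /t/ itself does not change.
The change fricative → stop matches the manner of the following /t/, identifying this as manner assimilation.
The other alternating form patterns the same way: /ʂ/ → [ʈ] before /b/ (fricative → stop, matching a stop) — only manner changes, and always toward the following segment.
The trigger is the following segment, so the direction is regressive (anticipatory).

regressive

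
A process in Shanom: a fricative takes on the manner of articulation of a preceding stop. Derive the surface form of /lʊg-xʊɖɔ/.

/x/ is a voiceless velar fricative. The preceding trigger /g/ is a stop, so /x/ must become a stop as well.
Changing only its manner to stop gives [k] — the voiceless velar stop.

[lʊgkʊɖɔ]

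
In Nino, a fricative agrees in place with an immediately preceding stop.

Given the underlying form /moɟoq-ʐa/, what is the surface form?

The rule targets /ʐ/ (voiced retroflex fricative), which sits after the trigger /q/ (uvular).
The voiced uvular fricative is [ʁ], so /ʐ/ → [ʁ].

[moɟoqʁa]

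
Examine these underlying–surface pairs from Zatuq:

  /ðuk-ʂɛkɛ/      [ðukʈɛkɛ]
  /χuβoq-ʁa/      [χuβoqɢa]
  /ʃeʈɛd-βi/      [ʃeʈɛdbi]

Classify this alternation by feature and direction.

The segment that alternates is /ʂ/, which surfaces as [ʈ] when adjacent to /k/.
/ʂ/ is a fricative while /k/ is a stop; the output [ʈ] is a stop, matching the trigger — so the feature that spreads is manner.
Place and voice are unchanged, so the assimilation is partial, not total.
The other alternating forms pattern the same way: /ʁ/ → [ɢ] after /q/ (fricative → stop, matching a stop); /β/ → [b] after /d/ (fricative → stop, matching a stop) — only manner changes, and always toward the preceding segment.
The trigger is the preceding segment, so the direction is progressive (perseverative).

progressive manner assimilation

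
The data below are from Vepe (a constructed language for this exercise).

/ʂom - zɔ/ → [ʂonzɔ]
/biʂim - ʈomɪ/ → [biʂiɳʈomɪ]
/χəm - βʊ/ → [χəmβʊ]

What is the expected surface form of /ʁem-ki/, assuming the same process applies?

The data show regressive place assimilation: /m/ → [n] before /z/; /m/ → [ɳ] before /ʈ/. In each pair only place changes, matching the following consonant, while manner and voice stay constant.
No alternation appears in [χəmβʊ]: there the adjacent consonants already agree in place (/m/ and /β/ are both bilabial), so this form is consistent with the same rule.
The rule targets /m/ (voiced bilabial nasal), which sits before the trigger /k/ (velar).
Changing only its place to velar gives [ŋ] — the voiced velar nasal.

[ʁeŋki]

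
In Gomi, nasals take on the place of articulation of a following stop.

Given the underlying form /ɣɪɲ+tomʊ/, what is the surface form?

The rule targets /ɲ/ (voiced palatal nasal), which sits before the trigger /t/ (alveolar).
The voiced alveolar nasal is [n], so /ɲ/ → [n].

[ɣɪntomʊ]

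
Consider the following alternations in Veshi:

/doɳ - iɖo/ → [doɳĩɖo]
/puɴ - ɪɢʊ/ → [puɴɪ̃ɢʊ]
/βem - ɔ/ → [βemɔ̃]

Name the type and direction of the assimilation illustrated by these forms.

The vowel /i/ surfaces as nasalised [ĩ] next to the preceding nasal /ɳ/ — it has acquired the [+nasal] feature of its neighbour.
Likewise in the remaining data: /ɪ/ → [ɪ̃] after /ɴ/; /ɔ/ → [ɔ̃] after /m/ — each time a vowel is nasalised next to a preceding nasal.
Because the conditioning nasal is to the left of the vowel that changes, the process is progressive (perseverative).

progressive nasality assimilation (vowel nasalisation)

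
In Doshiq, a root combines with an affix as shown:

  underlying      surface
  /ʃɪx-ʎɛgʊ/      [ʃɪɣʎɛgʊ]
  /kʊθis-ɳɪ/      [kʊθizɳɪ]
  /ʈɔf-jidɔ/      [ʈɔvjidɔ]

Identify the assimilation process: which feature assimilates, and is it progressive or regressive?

Underlying /x/ is realised as [ɣ] next to /ʎ/; /ʎ/ itself does not change.
The change voiceless → voiced matches the voicing of the following /ʎ/, identifying this as voicing assimilation.
Place and manner are unchanged, so the assimilation is partial, not total.
The same holds elsewhere in the data: /s/ → [z] before /ɳ/ (voiceless → voiced, matching voiced); /f/ → [v] before /j/ (voiceless → voiced, matching voiced) — only voicing changes, and always toward the following segment.
The trigger is the following segment, so the direction is regressive (anticipatory).

regressive voicing assimilation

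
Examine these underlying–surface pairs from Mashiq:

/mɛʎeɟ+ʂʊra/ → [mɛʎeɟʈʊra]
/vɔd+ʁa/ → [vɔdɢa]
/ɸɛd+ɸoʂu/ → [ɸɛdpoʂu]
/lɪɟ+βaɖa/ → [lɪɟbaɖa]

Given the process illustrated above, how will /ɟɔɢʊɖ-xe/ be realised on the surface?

The data show progressive manner assimilation: /ʂ/ → [ʈ] after /ɟ/; /ʁ/ → [ɢ] after /d/; /ɸ/ → [p] after /d/; /β/ → [b] after /ɟ/. In each pair only manner changes, matching the preceding consonant, while place and voice stay constant.
/x/ is a voiceless velar fricative. The preceding trigger /ɖ/ is a stop, so /x/ must become a stop as well.
The voiceless velar stop is [k], so /x/ → [k].

[ɟɔɢʊɖke]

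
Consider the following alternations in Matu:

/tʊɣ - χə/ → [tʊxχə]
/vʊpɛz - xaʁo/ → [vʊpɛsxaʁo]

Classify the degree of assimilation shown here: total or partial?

The segment that alternates is /ɣ/, which surfaces as [x] when adjacent to /χ/.
/ɣ/ is voiced while /χ/ is voiceless; the output [x] is voiceless, matching the trigger — so the feature that spreads is voicing.
Place and manner are unchanged, so the assimilation is partial, not total.
The same holds elsewhere in the data: /z/ → [s] before /x/ (voiced → voiceless, matching voiceless) — only voicing changes, and always toward the following segment.

partial assimilation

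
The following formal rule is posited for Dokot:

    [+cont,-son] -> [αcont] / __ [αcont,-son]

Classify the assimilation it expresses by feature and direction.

The shared variable α links the value of [cont] on the target to that of the neighbouring obstruent. [cont] distinguishes stops from fricatives — a manner-of-articulation feature — so this is manner assimilation.
Since the environment is written after the underscore, the trigger follows the target; the direction is regressive.

regressive manner assimilation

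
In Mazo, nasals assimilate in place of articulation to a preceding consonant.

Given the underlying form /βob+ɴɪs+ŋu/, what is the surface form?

[βobmɪsnu]

The rule targets /ɴ/ (voiced uvular nasal), which sits after the trigger /b/ (bilabial).
Changing only its place to bilabial gives [m] — the voiced bilabial nasal.
The same rule applies at the second boundary: /ŋ/ → [n] next to /s/.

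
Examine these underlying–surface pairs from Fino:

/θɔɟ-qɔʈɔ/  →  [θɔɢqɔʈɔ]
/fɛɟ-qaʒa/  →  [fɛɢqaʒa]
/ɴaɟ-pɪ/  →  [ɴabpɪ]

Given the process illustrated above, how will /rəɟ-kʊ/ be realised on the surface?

[rəgkʊ]

The data show regressive place assimilation: /ɟ/ → [ɢ] before /q/; /ɟ/ → [b] before /p/. In each pair only place changes, matching the following consonant, while manner and voice stay constant.
/ɟ/ is a voiced palatal stop. The following trigger /k/ is velar, so /ɟ/ must become velar as well.
The voiced velar stop is [g], so /ɟ/ → [g].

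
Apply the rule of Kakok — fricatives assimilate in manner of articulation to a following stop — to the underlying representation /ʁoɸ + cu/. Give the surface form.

[ʁopcu]

The rule targets /ɸ/ (voiceless bilabial fricative), which sits before the trigger /c/ (stop).
The voiceless bilabial stop is [p], so /ɸ/ → [p].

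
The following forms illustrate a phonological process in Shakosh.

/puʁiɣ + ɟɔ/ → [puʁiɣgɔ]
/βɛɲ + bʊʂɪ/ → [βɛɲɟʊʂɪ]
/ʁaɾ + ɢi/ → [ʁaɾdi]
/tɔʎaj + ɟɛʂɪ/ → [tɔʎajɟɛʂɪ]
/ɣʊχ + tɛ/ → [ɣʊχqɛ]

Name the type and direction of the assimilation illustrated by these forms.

Comparing underlying and surface forms, /ɟ/ → [g] is the alternation; the neighbouring /ɣ/ is constant.
The change palatal → velar matches the place of the preceding /ɣ/, identifying this as place assimilation.
Manner and voice are unchanged, so the assimilation is partial, not total.
The other alternating forms pattern the same way: /b/ → [ɟ] after /ɲ/ (bilabial → palatal, matching palatal); /ɢ/ → [d] after /ɾ/ (uvular → alveolar, matching alveolar); /t/ → [q] after /χ/ (alveolar → uvular, matching uvular) — only place changes, and always toward the preceding segment.
No alternation appears in [tɔʎajɟɛʂɪ]: there the adjacent consonants already agree in place (/ɟ/ and /j/ are both palatal), so this form is consistent with the same rule.
Since the segment that changes follows the conditioning segment, the assimilation is progressive.

progressive place assimilation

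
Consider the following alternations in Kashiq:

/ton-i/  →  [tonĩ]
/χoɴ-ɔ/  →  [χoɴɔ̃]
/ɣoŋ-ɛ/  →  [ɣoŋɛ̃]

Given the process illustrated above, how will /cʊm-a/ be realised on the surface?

[cʊmã]

The data show progressive nasality assimilation (vowel nasalisation): /i/ → [ĩ] after /n/; /ɔ/ → [ɔ̃] after /ɴ/; /ɛ/ → [ɛ̃] after /ŋ/ — a vowel is nasalised by an immediately preceding nasal consonant.
The vowel /a/ is adjacent to the preceding nasal /m/, so it acquires [+nasal] and surfaces as [ã].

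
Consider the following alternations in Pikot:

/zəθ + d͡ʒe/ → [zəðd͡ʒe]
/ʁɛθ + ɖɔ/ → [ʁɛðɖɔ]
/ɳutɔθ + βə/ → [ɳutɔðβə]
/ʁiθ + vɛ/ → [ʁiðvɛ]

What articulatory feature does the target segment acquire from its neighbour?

voicing

Comparing underlying and surface forms, /θ/ → [ð] is the alternation; the neighbouring /d͡ʒ/ is constant.
The change voiceless → voiced matches the voicing of the following /d͡ʒ/, identifying this as voicing assimilation.
The other alternating forms pattern the same way: /θ/ → [ð] before /ɖ/ (voiceless → voiced, matching voiced); /θ/ → [ð] before /β/ (voiceless → voiced, matching voiced); /θ/ → [ð] before /v/ (voiceless → voiced, matching voiced) — only voicing changes, and always toward the following segment.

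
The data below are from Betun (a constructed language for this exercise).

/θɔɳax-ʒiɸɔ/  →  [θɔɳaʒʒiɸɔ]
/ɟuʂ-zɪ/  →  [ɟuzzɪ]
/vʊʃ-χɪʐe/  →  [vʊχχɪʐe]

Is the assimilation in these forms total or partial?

The segment that alternates is /x/, which surfaces as [ʒ] when adjacent to /ʒ/.
The output [ʒ] is identical to the trigger /ʒ/ — every feature (place, manner, voicing) has been copied — so this is total assimilation.
The remaining alternations confirm this: /ʂ/ → [z] before /z/; /ʃ/ → [χ] before /χ/ — in each case the output is a copy of the following consonant.

total assimilation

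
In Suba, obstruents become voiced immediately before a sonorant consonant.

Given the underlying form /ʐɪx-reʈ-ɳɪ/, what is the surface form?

The rule targets /x/ (voiceless velar fricative), which sits before the trigger /r/ (voiced).
A voiced velar fricative is [ɣ], so the surface segment is [ɣ].
The same rule applies at the second boundary: /ʈ/ → [ɖ] next to /ɳ/.

[ʐɪɣreɖɳɪ]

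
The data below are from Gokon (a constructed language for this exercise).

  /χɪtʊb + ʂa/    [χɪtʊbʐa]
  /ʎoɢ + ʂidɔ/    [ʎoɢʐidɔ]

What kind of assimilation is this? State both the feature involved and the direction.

The segment that alternates is /ʂ/, which surfaces as [ʐ] when adjacent to /b/.
The change voiceless → voiced matches the voicing of the preceding /b/, identifying this as voicing assimilation.
Place and manner are unchanged, so the assimilation is partial, not total.
The same holds elsewhere in the data: /ʂ/ → [ʐ] after /ɢ/ (voiceless → voiced, matching voiced) — only voicing changes, and always toward the preceding segment.
Since the segment that changes follows the conditioning segment, the assimilation is progressive.

progressive voicing assimilation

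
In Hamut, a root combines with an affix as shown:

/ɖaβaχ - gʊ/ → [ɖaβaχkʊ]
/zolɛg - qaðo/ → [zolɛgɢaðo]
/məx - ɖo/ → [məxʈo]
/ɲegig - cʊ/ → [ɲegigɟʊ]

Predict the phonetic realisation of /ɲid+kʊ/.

[ɲidgʊ]

The data show progressive voicing assimilation: /g/ → [k] after /χ/; /q/ → [ɢ] after /g/; /ɖ/ → [ʈ] after /x/; /c/ → [ɟ] after /g/. In each pair only voicing changes, matching the preceding consonant, while place and manner stay constant.
The rule targets /k/ (voiceless velar stop), which sits after the trigger /d/ (voiced).
Changing only its voicing to voiced gives [g] — the voiced velar stop.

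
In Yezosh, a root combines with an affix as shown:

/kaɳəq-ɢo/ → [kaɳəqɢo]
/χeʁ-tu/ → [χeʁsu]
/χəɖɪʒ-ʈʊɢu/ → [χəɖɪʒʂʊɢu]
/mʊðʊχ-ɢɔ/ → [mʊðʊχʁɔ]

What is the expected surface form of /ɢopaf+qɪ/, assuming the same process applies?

[ɢopafχɪ]

The data show progressive manner assimilation: /t/ → [s] after /ʁ/; /ʈ/ → [ʂ] after /ʒ/; /ɢ/ → [ʁ] after /χ/. In each pair only manner changes, matching the preceding consonant, while place and voice stay constant.
Nothing changes in [kaɳəqɢo]: there the adjacent consonants already agree in manner (/ɢ/ and /q/ are both stops), so this form is consistent with the same rule.
The rule targets /q/ (voiceless uvular stop), which sits after the trigger /f/ (fricative).
Changing only its manner to fricative gives [χ] — the voiceless uvular fricative.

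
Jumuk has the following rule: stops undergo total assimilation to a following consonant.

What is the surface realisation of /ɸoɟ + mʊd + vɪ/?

/ɟ/ is the segment targeted by the rule; it sits immediately before /m/, so it assimilates completely and surfaces as [m].
At the second juncture, /d/ likewise becomes [v] adjacent to /v/.

[ɸommʊvvɪ]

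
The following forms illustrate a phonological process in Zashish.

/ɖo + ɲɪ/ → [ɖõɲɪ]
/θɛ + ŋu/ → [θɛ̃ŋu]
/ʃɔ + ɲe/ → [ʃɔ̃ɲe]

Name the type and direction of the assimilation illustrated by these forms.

regressive nasality assimilation (vowel nasalisation)

The vowel /o/ surfaces as nasalised [õ] next to the following nasal /ɲ/ — it has acquired the [+nasal] feature of its neighbour.
The other forms show the same pattern: /ɛ/ → [ɛ̃] before /ŋ/; /ɔ/ → [ɔ̃] before /ɲ/ — each time a vowel is nasalised next to a following nasal.
Because the conditioning nasal is to the right of the vowel that changes, the process is regressive (anticipatory).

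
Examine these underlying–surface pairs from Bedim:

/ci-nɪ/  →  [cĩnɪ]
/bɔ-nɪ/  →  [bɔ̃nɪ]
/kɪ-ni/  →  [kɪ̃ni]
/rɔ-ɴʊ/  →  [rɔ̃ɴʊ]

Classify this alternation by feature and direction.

The vowel /i/ surfaces as nasalised [ĩ] next to the following nasal /n/ — it has acquired the [+nasal] feature of its neighbour.
The other forms show the same pattern: /ɔ/ → [ɔ̃] before /n/; /ɪ/ → [ɪ̃] before /n/; /ɔ/ → [ɔ̃] before /ɴ/ — each time a vowel is nasalised next to a following nasal.
Because the conditioning nasal is to the right of the vowel that changes, the process is regressive (anticipatory).

regressive nasality assimilation (vowel nasalisation)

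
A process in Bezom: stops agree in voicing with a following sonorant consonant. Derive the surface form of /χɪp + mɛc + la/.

[χɪbmɛɟla]

/p/ is a voiceless bilabial stop. The following trigger /m/ is voiced, so /p/ must become voiced as well.
The voiced bilabial stop is [b], so /p/ → [b].
The same rule applies at the second boundary: /c/ → [ɟ] next to /l/.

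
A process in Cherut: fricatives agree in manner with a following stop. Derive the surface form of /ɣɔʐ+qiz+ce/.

[ɣɔɖqidce]

The rule targets /ʐ/ (voiced retroflex fricative), which sits before the trigger /q/ (stop).
Changing only its manner to stop gives [ɖ] — the voiced retroflex stop.
At the second juncture, /z/ likewise becomes [d] adjacent to /c/.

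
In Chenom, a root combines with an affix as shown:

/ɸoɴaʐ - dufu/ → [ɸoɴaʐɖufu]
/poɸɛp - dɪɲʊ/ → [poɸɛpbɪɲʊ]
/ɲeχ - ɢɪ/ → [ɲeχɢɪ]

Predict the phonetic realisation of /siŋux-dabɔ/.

The data show progressive place assimilation: /d/ → [ɖ] after /ʐ/; /d/ → [b] after /p/. In each pair only place changes, matching the preceding consonant, while manner and voice stay constant.
Nothing changes in [ɲeχɢɪ]: there the adjacent consonants already agree in place (/ɢ/ and /χ/ are both uvular), so this form is consistent with the same rule.
The rule targets /d/ (voiced alveolar stop), which sits after the trigger /x/ (velar).
The voiced velar stop is [g], so /d/ → [g].

[siŋuxgabɔ]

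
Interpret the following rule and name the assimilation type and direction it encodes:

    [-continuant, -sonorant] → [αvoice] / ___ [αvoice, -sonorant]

regressive voicing assimilation

The rule copies [voice] from the environment onto the target, so the assimilating feature is voicing.
Since the environment is written after the underscore, the trigger follows the target; the direction is regressive.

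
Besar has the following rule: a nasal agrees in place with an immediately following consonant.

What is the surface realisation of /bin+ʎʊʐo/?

[biɲʎʊʐo]

/n/ is a voiced alveolar nasal. The following trigger /ʎ/ is palatal, so /n/ must become palatal as well.
The voiced palatal nasal is [ɲ], so /n/ → [ɲ].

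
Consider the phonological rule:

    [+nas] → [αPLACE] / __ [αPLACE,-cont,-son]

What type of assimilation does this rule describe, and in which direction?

regressive place assimilation

The shared variable α links the value of the place features (abbreviated [PLACE]) on the target to the same value on the neighbouring segment, so place is the feature that assimilates.
Since the environment is written after the underscore, the trigger follows the target; the direction is regressive.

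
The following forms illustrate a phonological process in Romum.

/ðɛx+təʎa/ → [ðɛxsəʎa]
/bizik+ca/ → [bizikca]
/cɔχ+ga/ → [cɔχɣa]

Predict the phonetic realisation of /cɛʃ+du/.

[cɛʃzu]

The data show progressive manner assimilation: /t/ → [s] after /x/; /g/ → [ɣ] after /χ/. In each pair only manner changes, matching the preceding consonant, while place and voice stay constant.
Nothing changes in [bizikca]: there the adjacent consonants already agree in manner (/c/ and /k/ are both stops), so this form is consistent with the same rule.
The rule targets /d/ (voiced alveolar stop), which sits after the trigger /ʃ/ (fricative).
A voiced alveolar fricative is [z], so the surface segment is [z].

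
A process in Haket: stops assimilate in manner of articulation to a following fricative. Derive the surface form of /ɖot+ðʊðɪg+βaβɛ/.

[ɖosðʊðɪɣβaβɛ]

The rule targets /t/ (voiceless alveolar stop), which sits before the trigger /ð/ (fricative).
Changing only its manner to fricative gives [s] — the voiceless alveolar fricative.
At the second juncture, /g/ likewise becomes [ɣ] adjacent to /β/.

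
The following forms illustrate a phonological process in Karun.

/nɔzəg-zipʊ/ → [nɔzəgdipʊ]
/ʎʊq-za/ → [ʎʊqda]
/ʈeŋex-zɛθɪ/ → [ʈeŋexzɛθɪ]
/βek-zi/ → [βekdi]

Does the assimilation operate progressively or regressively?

Underlying /z/ is realised as [d] next to /g/; /g/ itself does not change.
The change fricative → stop matches the manner of the preceding /g/, identifying this as manner assimilation.
The same holds elsewhere in the data: /z/ → [d] after /q/ (fricative → stop, matching a stop); /z/ → [d] after /k/ (fricative → stop, matching a stop) — only manner changes, and always toward the preceding segment.
No alternation appears in [ʈeŋexzɛθɪ]: there the adjacent consonants already agree in manner (/z/ and /x/ are both fricatives), so this form is consistent with the same rule.
The trigger is the preceding segment, so the direction is progressive (perseverative).

progressive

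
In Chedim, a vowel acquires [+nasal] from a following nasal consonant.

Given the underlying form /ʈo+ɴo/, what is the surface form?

The vowel /o/ is adjacent to the following nasal /ɴ/, so it acquires [+nasal] and surfaces as [õ].

[ʈõɴo]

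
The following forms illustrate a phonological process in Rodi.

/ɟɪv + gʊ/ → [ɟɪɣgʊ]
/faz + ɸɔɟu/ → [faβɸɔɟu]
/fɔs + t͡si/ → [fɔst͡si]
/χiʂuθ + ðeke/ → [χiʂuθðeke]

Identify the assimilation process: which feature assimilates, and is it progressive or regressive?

regressive place assimilation

Comparing underlying and surface forms, /v/ → [ɣ] is the alternation; the neighbouring /g/ is constant.
/v/ is labiodental while /g/ is velar; the output [ɣ] is velar, matching the trigger — so the feature that spreads is place.
Manner and voice are unchanged, so the assimilation is partial, not total.
Checking the remaining alternation: /z/ → [β] before /ɸ/ (alveolar → bilabial, matching bilabial) — only place changes, and always toward the following segment.
Nothing changes in [fɔst͡si], [χiʂuθðeke]: there the adjacent consonants already agree in place (/s/ and /t͡s/ are both alveolar; /θ/ and /ð/ are both dental), so these forms are consistent with the same rule.
The trigger is the following segment, so the direction is regressive (anticipatory).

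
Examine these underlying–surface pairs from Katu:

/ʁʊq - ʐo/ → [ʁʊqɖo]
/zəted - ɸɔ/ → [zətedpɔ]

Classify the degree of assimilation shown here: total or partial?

The segment that alternates is /ʐ/, which surfaces as [ɖ] when adjacent to /q/.
The change fricative → stop matches the manner of the preceding /q/, identifying this as manner assimilation.
Place and voice are unchanged, so the assimilation is partial, not total.
Checking the remaining alternation: /ɸ/ → [p] after /d/ (fricative → stop, matching a stop) — only manner changes, and always toward the preceding segment.

partial assimilation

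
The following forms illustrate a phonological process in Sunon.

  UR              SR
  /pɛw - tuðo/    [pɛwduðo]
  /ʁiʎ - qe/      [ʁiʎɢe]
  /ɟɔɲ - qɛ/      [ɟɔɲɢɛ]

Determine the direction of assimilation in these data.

progressive

The segment that alternates is /t/, which surfaces as [d] when adjacent to /w/.
The change voiceless → voiced matches the voicing of the preceding /w/, identifying this as voicing assimilation.
The other alternating forms pattern the same way: /q/ → [ɢ] after /ʎ/ (voiceless → voiced, matching voiced); /q/ → [ɢ] after /ɲ/ (voiceless → voiced, matching voiced) — only voicing changes, and always toward the preceding segment.
Since the segment that changes follows the conditioning segment, the assimilation is progressive.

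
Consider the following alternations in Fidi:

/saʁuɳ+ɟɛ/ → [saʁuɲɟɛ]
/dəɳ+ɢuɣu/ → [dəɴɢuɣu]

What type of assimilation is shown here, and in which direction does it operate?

regressive place assimilation

Comparing underlying and surface forms, /ɳ/ → [ɲ] is the alternation; the neighbouring /ɟ/ is constant.
/ɳ/ is retroflex while /ɟ/ is palatal; the output [ɲ] is palatal, matching the trigger — so the feature that spreads is place.
Manner and voice are unchanged, so the assimilation is partial, not total.
The same holds elsewhere in the data: /ɳ/ → [ɴ] before /ɢ/ (retroflex → uvular, matching uvular) — only place changes, and always toward the following segment.
Since the segment that changes precedes the conditioning segment, the assimilation is regressive.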